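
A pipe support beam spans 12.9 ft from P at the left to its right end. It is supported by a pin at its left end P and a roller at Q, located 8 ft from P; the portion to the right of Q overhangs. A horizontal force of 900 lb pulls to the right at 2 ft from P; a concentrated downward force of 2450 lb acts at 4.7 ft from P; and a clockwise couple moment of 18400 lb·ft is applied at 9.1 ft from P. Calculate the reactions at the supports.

Taking moments about P: Q_y·8 − 2450·4.7 − 18400 = 0 → Q_y = 29915/8 = 3739.38 ≈ 3739 lb.
ΣF_y = 0: P_y + 3739.38 − 2450 = 0 → P_y = -1289 lb.
ΣF_x = 0: P_x + 900 = 0 → P_x = -900.0 lb.

P_x = -900.0 lb, P_y = -1289 lb, Q_y = 3739 lb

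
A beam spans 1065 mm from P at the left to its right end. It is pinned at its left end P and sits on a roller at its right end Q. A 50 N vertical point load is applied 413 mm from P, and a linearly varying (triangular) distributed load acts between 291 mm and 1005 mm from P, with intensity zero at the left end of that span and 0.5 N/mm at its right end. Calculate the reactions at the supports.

P_x = 0, P_y = 80.56 N, Q_y = 147.9 N

Resultant of the triangular load: ½ × 0.5 × 714 = 178.5 N, acting at 767 mm from P (one-third of the span from the peak).
Taking moments about P: Q_y·1065 − 50·413 − (½·0.5·714)·767 = 0 → Q_y = 157559.5/1065 = 147.943 ≈ 147.9 N.
ΣF_y = 0: P_y + 147.943 − 50 − ½·0.5·714 = 0 → P_y = 80.56 N.
ΣF_x = 0: no horizontal applied forces, so P_x = 0.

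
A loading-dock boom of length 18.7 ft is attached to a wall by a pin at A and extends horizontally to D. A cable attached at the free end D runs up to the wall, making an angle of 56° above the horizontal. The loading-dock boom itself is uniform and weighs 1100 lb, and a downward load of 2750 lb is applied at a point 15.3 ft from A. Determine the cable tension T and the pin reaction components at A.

T = 3377 lb, A_x = 1889 lb, A_y = 1050 lb

ΣM about A: T·sin56°·18.7 − 1100·9.35 − 2750·15.3 = 0 → T = 52360/(18.7·0.829038) = 3377.41 ≈ 3377 lb.
ΣF_x = 0: A_x − T·cos56° = 0 → A_x = 3377.41 × 0.559193 = 1889 lb.
ΣF_y = 0: A_y + T·sin56° − 1100 − 2750 = 0 → A_y = 3850 − 3377.41 × 0.829038 = 1050 lb.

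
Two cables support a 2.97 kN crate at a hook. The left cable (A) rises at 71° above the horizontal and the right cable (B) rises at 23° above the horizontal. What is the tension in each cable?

ΣF_x = 0: −T_A·cos71° + T_B·cos23° = 0 → T_B = 0.353684·T_A.
ΣF_y = 0: T_A·sin71° + T_B·sin23° = 2.97.
Substitute: T_A·(0.945519 + 0.353684·0.390731) = 2.97 → T_A = 2.74057 ≈ 2.741 kN.
Then T_B = 0.353684 × 2.74057 = 0.9693 kN.

T_A = 2.741 kN, T_B = 0.9693 kN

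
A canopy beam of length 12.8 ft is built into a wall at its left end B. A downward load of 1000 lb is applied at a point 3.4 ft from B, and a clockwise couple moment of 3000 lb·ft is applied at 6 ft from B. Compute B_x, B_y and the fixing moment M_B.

ΣF_x = 0: B_x = 0.
ΣF_y = 0: B_y − 1000 = 0 → B_y = 1000 lb.
ΣM about B: M_B − 1000·3.4 − 3000 = 0 → M_B = 6400 lb·ft.

B_x = 0, B_y = 1000 lb, M_B = 6400 lb·ft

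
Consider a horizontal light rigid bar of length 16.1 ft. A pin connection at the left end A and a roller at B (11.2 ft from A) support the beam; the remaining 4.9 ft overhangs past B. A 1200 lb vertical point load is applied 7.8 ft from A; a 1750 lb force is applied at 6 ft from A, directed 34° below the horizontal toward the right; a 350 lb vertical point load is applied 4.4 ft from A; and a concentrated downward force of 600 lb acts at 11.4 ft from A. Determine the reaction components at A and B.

Moments about A: B_y·11.2 − 1200·7.8 − 1750·sin34°·6 − 350·4.4 − 600·11.4 = 0 → B_y = 23611.5/11.2 = 2108.17 ≈ 2108 lb.
ΣF_y = 0: A_y + 2108.17 − 1200 − 1750·sin34° − 350 − 600 = 0 → A_y = 1020 lb.
ΣF_x = 0: A_x + 1750·cos34° = 0 → A_x = -1451 lb.

A_x = -1451 lb, A_y = 1020 lb, B_y = 2108 lb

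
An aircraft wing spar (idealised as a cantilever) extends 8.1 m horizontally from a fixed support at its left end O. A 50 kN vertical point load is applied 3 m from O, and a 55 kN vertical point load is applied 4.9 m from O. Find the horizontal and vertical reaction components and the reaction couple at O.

O_x = 0, O_y = 105.0 kN, M_O = 419.5 kN·m

ΣF_x = 0: O_x = 0.
ΣF_y = 0: O_y − 50 − 55 = 0 → O_y = 105.0 kN.
ΣM about O: M_O − 50·3 − 55·4.9 = 0 → M_O = 419.5 kN·m.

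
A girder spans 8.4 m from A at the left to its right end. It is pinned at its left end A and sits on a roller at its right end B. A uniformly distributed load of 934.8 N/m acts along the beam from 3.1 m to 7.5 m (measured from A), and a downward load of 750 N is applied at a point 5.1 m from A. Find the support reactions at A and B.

A_x = 0, A_y = 1813 N, B_y = 3051 N

Resultant of the distributed load: 934.8 × 4.4 = 4113.12 N at 5.3 m from A.
ΣM about A: B_y·8.4 − (934.8·4.4)·5.3 − 750·5.1 = 0 → B_y = 25624.536/8.4 = 3050.54 ≈ 3051 N.
ΣF_y = 0: A_y + 3050.54 − 934.8·4.4 − 750 = 0 → A_y = 1813 N.
ΣF_x = 0: no horizontal applied forces, so A_x = 0.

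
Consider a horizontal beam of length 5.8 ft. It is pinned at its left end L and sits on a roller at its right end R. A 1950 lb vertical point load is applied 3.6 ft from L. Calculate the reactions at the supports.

L_x = 0, L_y = 739.7 lb, R_y = 1210 lb

Taking moments about L: R_y·5.8 − 1950·3.6 = 0 → R_y = 7020/5.8 = 1210.34 ≈ 1210 lb.
ΣF_y = 0: L_y + 1210.34 − 1950 = 0 → L_y = 739.7 lb.
ΣF_x = 0: no horizontal applied forces, so L_x = 0.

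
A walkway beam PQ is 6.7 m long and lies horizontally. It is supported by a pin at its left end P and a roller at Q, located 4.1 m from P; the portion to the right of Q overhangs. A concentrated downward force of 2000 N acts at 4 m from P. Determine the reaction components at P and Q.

ΣM about P: Q_y·4.1 − 2000·4 = 0 → Q_y = 8000/4.1 = 1951.22 ≈ 1951 N.
ΣF_y = 0: P_y + 1951.22 − 2000 = 0 → P_y = 48.78 N.
ΣF_x = 0: no horizontal applied forces, so P_x = 0.

P_x = 0, P_y = 48.78 N, Q_y = 1951 N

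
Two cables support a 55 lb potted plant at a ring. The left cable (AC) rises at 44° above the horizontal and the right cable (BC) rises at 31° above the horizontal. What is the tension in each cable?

ΣF_x = 0: −T_AC·cos44° + T_BC·cos31° = 0 → T_BC = 0.839206·T_AC.
ΣF_y = 0: T_AC·sin44° + T_BC·sin31° = 55.
Substitute: T_AC·(0.694658 + 0.839206·0.515038) = 55 → T_AC = 48.8073 ≈ 48.81 lb.
Then T_BC = 0.839206 × 48.8073 = 40.96 lb.

T_AC = 48.81 lb, T_BC = 40.96 lb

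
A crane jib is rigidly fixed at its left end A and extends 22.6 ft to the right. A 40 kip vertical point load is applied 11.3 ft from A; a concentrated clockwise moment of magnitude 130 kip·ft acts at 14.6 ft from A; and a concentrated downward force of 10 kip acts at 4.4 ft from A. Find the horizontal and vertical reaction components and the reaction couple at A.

ΣF_x = 0: A_x = 0.
ΣF_y = 0: A_y − 40 − 10 = 0 → A_y = 50.00 kip.
ΣM about A: M_A − 40·11.3 − 130 − 10·4.4 = 0 → M_A = 626.0 kip·ft.

A_x = 0, A_y = 50.00 kip, M_A = 626.0 kip·ft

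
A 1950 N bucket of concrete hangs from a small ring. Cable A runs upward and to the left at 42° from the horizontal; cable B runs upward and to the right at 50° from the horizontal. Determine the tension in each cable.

T_A = 1254 N, T_B = 1450 N

ΣF_x = 0: −T_A·cos42° + T_B·cos50° = 0 → T_B = 1.15613·T_A.
ΣF_y = 0: T_A·sin42° + T_B·sin50° = 1950.
Substitute: T_A·(0.669131 + 1.15613·0.766044) = 1950 → T_A = 1254.2 ≈ 1254 N.
Then T_B = 1.15613 × 1254.2 = 1450 N.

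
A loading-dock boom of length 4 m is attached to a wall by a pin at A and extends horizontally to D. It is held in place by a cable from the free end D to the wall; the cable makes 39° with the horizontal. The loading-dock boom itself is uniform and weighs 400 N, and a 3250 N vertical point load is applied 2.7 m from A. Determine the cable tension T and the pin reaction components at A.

ΣM about A: T·sin39°·4 − 400·2 − 3250·2.7 = 0 → T = 9575/(4·0.62932) = 3803.71 ≈ 3804 N.
ΣF_x = 0: A_x − T·cos39° = 0 → A_x = 3803.71 × 0.777146 = 2956 N.
ΣF_y = 0: A_y + T·sin39° − 400 − 3250 = 0 → A_y = 3650 − 3803.71 × 0.62932 = 1256 N.

T = 3804 N, A_x = 2956 N, A_y = 1256 N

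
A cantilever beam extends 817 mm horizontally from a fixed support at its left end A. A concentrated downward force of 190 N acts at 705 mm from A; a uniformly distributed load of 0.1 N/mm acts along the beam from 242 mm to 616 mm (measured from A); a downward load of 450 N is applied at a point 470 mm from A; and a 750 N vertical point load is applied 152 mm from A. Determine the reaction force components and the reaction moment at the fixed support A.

A_x = 0, A_y = 1427 N, M_A = 475500 N·mm

Resultant of the distributed load: 0.1 × 374 = 37.4 N at 429 mm from A.
ΣF_x = 0: A_x = 0.
ΣF_y = 0: A_y − 190 − 0.1·374 − 450 − 750 = 0 → A_y = 1427 N.
ΣM about A: M_A − 190·705 − (0.1·374)·429 − 450·470 − 750·152 = 0 → M_A = 475500 N·mm.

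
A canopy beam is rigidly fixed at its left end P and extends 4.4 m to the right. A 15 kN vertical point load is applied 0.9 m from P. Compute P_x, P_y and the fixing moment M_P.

ΣF_x = 0: P_x = 0.
ΣF_y = 0: P_y − 15 = 0 → P_y = 15.00 kN.
ΣM about P: M_P − 15·0.9 = 0 → M_P = 13.50 kN·m.

P_x = 0, P_y = 15.00 kN, M_P = 13.50 kN·m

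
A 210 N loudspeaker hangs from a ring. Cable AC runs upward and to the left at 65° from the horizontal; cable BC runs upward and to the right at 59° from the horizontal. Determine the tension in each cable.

T_AC = 130.5 N, T_BC = 107.1 N

ΣF_x = 0: −T_AC·cos65° + T_BC·cos59° = 0 → T_BC = 0.820557·T_AC.
ΣF_y = 0: T_AC·sin65° + T_BC·sin59° = 210.
Substitute: T_AC·(0.906308 + 0.820557·0.857167) = 210 → T_AC = 130.462 ≈ 130.5 N.
Then T_BC = 0.820557 × 130.462 = 107.1 N.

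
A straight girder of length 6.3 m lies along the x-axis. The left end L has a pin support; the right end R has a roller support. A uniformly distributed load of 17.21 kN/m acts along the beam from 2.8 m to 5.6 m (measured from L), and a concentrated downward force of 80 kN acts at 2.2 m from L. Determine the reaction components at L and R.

L_x = 0, L_y = 68.13 kN, R_y = 60.06 kN

Resultant of the distributed load: 17.21 × 2.8 = 48.188 kN at 4.2 m from L.
Moments about L: R_y·6.3 − (17.21·2.8)·4.2 − 80·2.2 = 0 → R_y = 378.3896/6.3 = 60.0618 ≈ 60.06 kN.
ΣF_y = 0: L_y + 60.0618 − 17.21·2.8 − 80 = 0 → L_y = 68.13 kN.
ΣF_x = 0: no horizontal applied forces, so L_x = 0.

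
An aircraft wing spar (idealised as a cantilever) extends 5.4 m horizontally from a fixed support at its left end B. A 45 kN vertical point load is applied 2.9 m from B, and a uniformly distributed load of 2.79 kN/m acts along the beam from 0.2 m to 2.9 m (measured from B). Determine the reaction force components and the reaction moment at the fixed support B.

B_x = 0, B_y = 52.53 kN, M_B = 142.2 kN·m

Resultant of the distributed load: 2.79 × 2.7 = 7.533 kN at 1.55 m from B.
ΣF_x = 0: B_x = 0.
ΣF_y = 0: B_y − 45 − 2.79·2.7 = 0 → B_y = 52.53 kN.
ΣM about B: M_B − 45·2.9 − (2.79·2.7)·1.55 = 0 → M_B = 142.2 kN·m.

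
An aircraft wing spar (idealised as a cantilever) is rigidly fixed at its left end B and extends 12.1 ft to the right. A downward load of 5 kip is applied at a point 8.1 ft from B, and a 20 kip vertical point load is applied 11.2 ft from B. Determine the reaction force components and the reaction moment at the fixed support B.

ΣF_x = 0: B_x = 0.
ΣF_y = 0: B_y − 5 − 20 = 0 → B_y = 25.00 kip.
ΣM about B: M_B − 5·8.1 − 20·11.2 = 0 → M_B = 264.5 kip·ft.

B_x = 0, B_y = 25.00 kip, M_B = 264.5 kip·ft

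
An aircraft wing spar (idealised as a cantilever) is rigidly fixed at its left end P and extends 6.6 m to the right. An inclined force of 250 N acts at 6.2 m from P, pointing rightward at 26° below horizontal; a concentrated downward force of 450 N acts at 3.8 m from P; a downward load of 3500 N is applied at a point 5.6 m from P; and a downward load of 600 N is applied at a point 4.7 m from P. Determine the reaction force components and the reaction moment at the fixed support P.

P_x = -224.7 N, P_y = 4660 N, M_P = 24810 N·m

ΣF_x = 0: P_x + 250·cos26° = 0 → P_x = -224.7 N.
ΣF_y = 0: P_y − 250·sin26° − 450 − 3500 − 600 = 0 → P_y = 4660 N.
ΣM about P: M_P − 250·sin26°·6.2 − 450·3.8 − 3500·5.6 − 600·4.7 = 0 → M_P = 24810 N·m.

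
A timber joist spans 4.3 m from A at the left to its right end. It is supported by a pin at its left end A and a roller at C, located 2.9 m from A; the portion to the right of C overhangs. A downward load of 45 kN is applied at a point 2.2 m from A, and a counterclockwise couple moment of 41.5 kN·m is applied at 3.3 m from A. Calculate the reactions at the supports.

A_x = 0, A_y = 25.17 kN, C_y = 19.83 kN

ΣM about A: C_y·2.9 − 45·2.2 + 41.5 = 0 → C_y = 57.5/2.9 = 19.8276 ≈ 19.83 kN.
ΣF_y = 0: A_y + 19.8276 − 45 = 0 → A_y = 25.17 kN.
ΣF_x = 0: no horizontal applied forces, so A_x = 0.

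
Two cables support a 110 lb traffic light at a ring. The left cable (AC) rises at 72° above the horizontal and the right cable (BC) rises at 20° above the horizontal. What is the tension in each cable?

ΣF_x = 0: −T_AC·cos72° + T_BC·cos20° = 0 → T_BC = 0.328849·T_AC.
ΣF_y = 0: T_AC·sin72° + T_BC·sin20° = 110.
Substitute: T_AC·(0.951057 + 0.328849·0.34202) = 110 → T_AC = 103.429 ≈ 103.4 lb.
Then T_BC = 0.328849 × 103.429 = 34.01 lb.

T_AC = 103.4 lb, T_BC = 34.01 lb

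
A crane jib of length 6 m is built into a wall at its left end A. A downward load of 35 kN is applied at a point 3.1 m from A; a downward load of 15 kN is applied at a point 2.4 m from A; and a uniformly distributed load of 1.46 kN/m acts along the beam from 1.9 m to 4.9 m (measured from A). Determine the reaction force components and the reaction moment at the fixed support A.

Resultant of the distributed load: 1.46 × 3 = 4.38 kN at 3.4 m from A.
ΣF_x = 0: A_x = 0.
ΣF_y = 0: A_y − 35 − 15 − 1.46·3 = 0 → A_y = 54.38 kN.
ΣM about A: M_A − 35·3.1 − 15·2.4 − (1.46·3)·3.4 = 0 → M_A = 159.4 kN·m.

A_x = 0, A_y = 54.38 kN, M_A = 159.4 kN·m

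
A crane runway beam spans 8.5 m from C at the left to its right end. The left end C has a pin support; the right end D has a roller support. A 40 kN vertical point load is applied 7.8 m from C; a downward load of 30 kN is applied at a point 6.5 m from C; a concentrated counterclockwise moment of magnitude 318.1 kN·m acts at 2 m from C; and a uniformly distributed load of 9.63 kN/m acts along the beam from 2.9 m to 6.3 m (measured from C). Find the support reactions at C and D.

C_x = 0, C_y = 62.80 kN, D_y = 39.94 kN

Resultant of the distributed load: 9.63 × 3.4 = 32.742 kN at 4.6 m from C.
Taking moments about C: D_y·8.5 − 40·7.8 − 30·6.5 + 318.1 − (9.63·3.4)·4.6 = 0 → D_y = 339.5132/8.5 = 39.9427 ≈ 39.94 kN.
ΣF_y = 0: C_y + 39.9427 − 40 − 30 − 9.63·3.4 = 0 → C_y = 62.80 kN.
ΣF_x = 0: no horizontal applied forces, so C_x = 0.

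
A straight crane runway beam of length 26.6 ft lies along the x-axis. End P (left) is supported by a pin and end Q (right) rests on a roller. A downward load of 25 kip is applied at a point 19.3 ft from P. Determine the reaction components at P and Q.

Taking moments about P: Q_y·26.6 − 25·19.3 = 0 → Q_y = 482.5/26.6 = 18.1391 ≈ 18.14 kip.
ΣF_y = 0: P_y + 18.1391 − 25 = 0 → P_y = 6.861 kip.
ΣF_x = 0: no horizontal applied forces, so P_x = 0.

P_x = 0, P_y = 6.861 kip, Q_y = 18.14 kip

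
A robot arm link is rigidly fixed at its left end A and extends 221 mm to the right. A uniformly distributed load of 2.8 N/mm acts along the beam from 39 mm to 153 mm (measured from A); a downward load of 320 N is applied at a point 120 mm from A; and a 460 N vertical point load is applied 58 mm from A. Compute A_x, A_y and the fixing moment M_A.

Resultant of the distributed load: 2.8 × 114 = 319.2 N at 96 mm from A.
ΣF_x = 0: A_x = 0.
ΣF_y = 0: A_y − 2.8·114 − 320 − 460 = 0 → A_y = 1099 N.
ΣM about A: M_A − (2.8·114)·96 − 320·120 − 460·58 = 0 → M_A = 95720 N·mm.

A_x = 0, A_y = 1099 N, M_A = 95720 N·mm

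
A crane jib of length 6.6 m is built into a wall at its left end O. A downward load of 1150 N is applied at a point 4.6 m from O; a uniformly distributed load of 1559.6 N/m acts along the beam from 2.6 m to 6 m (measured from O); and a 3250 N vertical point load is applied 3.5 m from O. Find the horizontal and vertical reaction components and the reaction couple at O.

Resultant of the distributed load: 1559.6 × 3.4 = 5302.64 N at 4.3 m from O.
ΣF_x = 0: O_x = 0.
ΣF_y = 0: O_y − 1150 − 1559.6·3.4 − 3250 = 0 → O_y = 9703 N.
ΣM about O: M_O − 1150·4.6 − (1559.6·3.4)·4.3 − 3250·3.5 = 0 → M_O = 39470 N·m.

O_x = 0, O_y = 9703 N, M_O = 39470 N·m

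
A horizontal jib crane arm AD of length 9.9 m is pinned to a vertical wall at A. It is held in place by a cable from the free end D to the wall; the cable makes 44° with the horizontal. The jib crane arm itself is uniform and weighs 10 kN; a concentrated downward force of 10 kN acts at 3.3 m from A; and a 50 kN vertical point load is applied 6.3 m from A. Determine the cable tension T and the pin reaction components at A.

T = 57.80 kN, A_x = 41.58 kN, A_y = 29.85 kN

ΣM about A: T·sin44°·9.9 − 10·4.95 − 10·3.3 − 50·6.3 = 0 → T = 397.5/(9.9·0.694658) = 57.8004 ≈ 57.80 kN.
ΣF_x = 0: A_x − T·cos44° = 0 → A_x = 57.8004 × 0.71934 = 41.58 kN.
ΣF_y = 0: A_y + T·sin44° − 10 − 10 − 50 = 0 → A_y = 70 − 57.8004 × 0.694658 = 29.85 kN.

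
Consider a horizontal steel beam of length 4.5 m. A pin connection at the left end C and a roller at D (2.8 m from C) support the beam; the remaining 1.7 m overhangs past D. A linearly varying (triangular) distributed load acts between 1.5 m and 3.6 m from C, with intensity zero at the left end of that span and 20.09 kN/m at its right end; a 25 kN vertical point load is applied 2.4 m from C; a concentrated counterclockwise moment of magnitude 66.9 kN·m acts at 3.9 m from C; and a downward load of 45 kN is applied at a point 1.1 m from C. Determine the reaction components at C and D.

Resultant of the triangular load: ½ × 20.09 × 2.1 = 21.0945 kN, acting at 2.9 m from C (one-third of the span from the peak).
Moments about C: D_y·2.8 − (½·20.09·2.1)·2.9 − 25·2.4 + 66.9 − 45·1.1 = 0 → D_y = 103.77405/2.8 = 37.0622 ≈ 37.06 kN.
ΣF_y = 0: C_y + 37.0622 − ½·20.09·2.1 − 25 − 45 = 0 → C_y = 54.03 kN.
ΣF_x = 0: no horizontal applied forces, so C_x = 0.

C_x = 0, C_y = 54.03 kN, D_y = 37.06 kN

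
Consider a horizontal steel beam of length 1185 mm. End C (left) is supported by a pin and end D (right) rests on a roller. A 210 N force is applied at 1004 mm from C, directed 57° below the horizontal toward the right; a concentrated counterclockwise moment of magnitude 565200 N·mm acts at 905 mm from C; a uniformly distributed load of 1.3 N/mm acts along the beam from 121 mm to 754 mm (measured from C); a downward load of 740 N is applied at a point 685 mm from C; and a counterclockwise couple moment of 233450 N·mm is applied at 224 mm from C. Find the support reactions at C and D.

C_x = -114.4 N, C_y = 1532 N, D_y = 206.8 N

Resultant of the distributed load: 1.3 × 633 = 822.9 N at 437.5 mm from C.
Moments about C: D_y·1185 − 210·sin57°·1004 + 565200 − (1.3·633)·437.5 − 740·685 + 233450 = 0 → D_y = 245094/1185 = 206.83 ≈ 206.8 N.
ΣF_y = 0: C_y + 206.83 − 210·sin57° − 1.3·633 − 740 = 0 → C_y = 1532 N.
ΣF_x = 0: C_x + 210·cos57° = 0 → C_x = -114.4 N.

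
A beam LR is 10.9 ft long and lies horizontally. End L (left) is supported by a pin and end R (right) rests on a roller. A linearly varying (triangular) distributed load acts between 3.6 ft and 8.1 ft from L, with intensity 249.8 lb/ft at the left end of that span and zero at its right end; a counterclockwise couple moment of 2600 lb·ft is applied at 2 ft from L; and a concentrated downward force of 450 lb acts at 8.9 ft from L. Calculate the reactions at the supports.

L_x = 0, L_y = 620.2 lb, R_y = 391.9 lb

Resultant of the triangular load: ½ × 249.8 × 4.5 = 562.05 lb, acting at 5.1 ft from L (one-third of the span from the peak).
Taking moments about L: R_y·10.9 − (½·249.8·4.5)·5.1 + 2600 − 450·8.9 = 0 → R_y = 4271.455/10.9 = 391.877 ≈ 391.9 lb.
ΣF_y = 0: L_y + 391.877 − ½·249.8·4.5 − 450 = 0 → L_y = 620.2 lb.
ΣF_x = 0: no horizontal applied forces, so L_x = 0.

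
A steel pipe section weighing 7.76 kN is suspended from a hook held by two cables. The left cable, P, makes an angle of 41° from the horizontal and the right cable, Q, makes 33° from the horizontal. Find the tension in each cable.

T_P = 6.770 kN, T_Q = 6.093 kN

ΣF_x = 0: −T_P·cos41° + T_Q·cos33° = 0 → T_Q = 0.899888·T_P.
ΣF_y = 0: T_P·sin41° + T_Q·sin33° = 7.76.
Substitute: T_P·(0.656059 + 0.899888·0.544639) = 7.76 → T_P = 6.77036 ≈ 6.770 kN.
Then T_Q = 0.899888 × 6.77036 = 6.093 kN.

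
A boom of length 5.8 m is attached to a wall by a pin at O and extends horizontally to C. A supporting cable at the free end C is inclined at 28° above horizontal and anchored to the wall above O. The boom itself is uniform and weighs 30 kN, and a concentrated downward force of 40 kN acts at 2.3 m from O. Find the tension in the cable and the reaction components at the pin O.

ΣM about O: T·sin28°·5.8 − 30·2.9 − 40·2.3 = 0 → T = 179/(5.8·0.469472) = 65.7378 ≈ 65.74 kN.
ΣF_x = 0: O_x − T·cos28° = 0 → O_x = 65.7378 × 0.882948 = 58.04 kN.
ΣF_y = 0: O_y + T·sin28° − 30 − 40 = 0 → O_y = 70 − 65.7378 × 0.469472 = 39.14 kN.

T = 65.74 kN, O_x = 58.04 kN, O_y = 39.14 kN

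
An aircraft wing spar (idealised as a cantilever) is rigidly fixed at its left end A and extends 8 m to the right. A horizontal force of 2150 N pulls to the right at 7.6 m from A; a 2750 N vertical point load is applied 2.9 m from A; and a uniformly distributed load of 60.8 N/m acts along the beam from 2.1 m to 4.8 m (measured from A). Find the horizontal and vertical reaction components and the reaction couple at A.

A_x = -2150 N, A_y = 2914 N, M_A = 8541 N·m

Resultant of the distributed load: 60.8 × 2.7 = 164.16 N at 3.45 m from A.
ΣF_x = 0: A_x + 2150 = 0 → A_x = -2150 N.
ΣF_y = 0: A_y − 2750 − 60.8·2.7 = 0 → A_y = 2914 N.
ΣM about A: M_A − 2750·2.9 − (60.8·2.7)·3.45 = 0 → M_A = 8541 N·m.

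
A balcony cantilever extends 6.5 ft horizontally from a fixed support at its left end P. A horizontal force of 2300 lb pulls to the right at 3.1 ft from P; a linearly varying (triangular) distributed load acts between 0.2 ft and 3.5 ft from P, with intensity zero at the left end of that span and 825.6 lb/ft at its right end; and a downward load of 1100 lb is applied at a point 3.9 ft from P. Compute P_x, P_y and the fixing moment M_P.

P_x = -2300 lb, P_y = 2462 lb, M_P = 7559 lb·ft

Resultant of the triangular load: ½ × 825.6 × 3.3 = 1362.24 lb, acting at 2.4 ft from P (one-third of the span from the peak).
ΣF_x = 0: P_x + 2300 = 0 → P_x = -2300 lb.
ΣF_y = 0: P_y − ½·825.6·3.3 − 1100 = 0 → P_y = 2462 lb.
ΣM about P: M_P − (½·825.6·3.3)·2.4 − 1100·3.9 = 0 → M_P = 7559 lb·ft.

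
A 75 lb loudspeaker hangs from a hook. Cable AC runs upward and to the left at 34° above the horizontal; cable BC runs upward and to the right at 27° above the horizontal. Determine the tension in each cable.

ΣF_x = 0: −T_AC·cos34° + T_BC·cos27° = 0 → T_BC = 0.930451·T_AC.
ΣF_y = 0: T_AC·sin34° + T_BC·sin27° = 75.
Substitute: T_AC·(0.559193 + 0.930451·0.45399) = 75 → T_AC = 76.4052 ≈ 76.41 lb.
Then T_BC = 0.930451 × 76.4052 = 71.09 lb.

T_AC = 76.41 lb, T_BC = 71.09 lb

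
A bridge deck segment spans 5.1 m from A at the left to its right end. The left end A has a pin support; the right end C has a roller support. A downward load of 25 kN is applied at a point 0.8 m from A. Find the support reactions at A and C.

ΣM about A: C_y·5.1 − 25·0.8 = 0 → C_y = 20/5.1 = 3.92157 ≈ 3.922 kN.
ΣF_y = 0: A_y + 3.92157 − 25 = 0 → A_y = 21.08 kN.
ΣF_x = 0: no horizontal applied forces, so A_x = 0.

A_x = 0, A_y = 21.08 kN, C_y = 3.922 kN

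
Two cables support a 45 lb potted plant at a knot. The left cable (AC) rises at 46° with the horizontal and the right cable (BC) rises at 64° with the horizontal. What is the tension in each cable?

T_AC = 20.99 lb, T_BC = 33.27 lb

ΣF_x = 0: −T_AC·cos46° + T_BC·cos64° = 0 → T_BC = 1.58464·T_AC.
ΣF_y = 0: T_AC·sin46° + T_BC·sin64° = 45.
Substitute: T_AC·(0.71934 + 1.58464·0.898794) = 45 → T_AC = 20.9927 ≈ 20.99 lb.
Then T_BC = 1.58464 × 20.9927 = 33.27 lb.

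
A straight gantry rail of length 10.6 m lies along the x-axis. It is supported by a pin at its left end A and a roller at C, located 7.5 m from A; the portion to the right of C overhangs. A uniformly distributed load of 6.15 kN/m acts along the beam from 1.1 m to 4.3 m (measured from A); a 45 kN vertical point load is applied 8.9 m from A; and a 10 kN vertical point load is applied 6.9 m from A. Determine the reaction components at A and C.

Resultant of the distributed load: 6.15 × 3.2 = 19.68 kN at 2.7 m from A.
Moments about A: C_y·7.5 − (6.15·3.2)·2.7 − 45·8.9 − 10·6.9 = 0 → C_y = 522.636/7.5 = 69.6848 ≈ 69.68 kN.
ΣF_y = 0: A_y + 69.6848 − 6.15·3.2 − 45 − 10 = 0 → A_y = 4.995 kN.
ΣF_x = 0: no horizontal applied forces, so A_x = 0.

A_x = 0, A_y = 4.995 kN, C_y = 69.68 kN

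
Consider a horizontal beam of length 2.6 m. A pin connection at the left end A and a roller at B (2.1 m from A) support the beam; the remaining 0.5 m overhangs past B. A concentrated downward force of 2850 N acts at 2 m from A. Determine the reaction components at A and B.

A_x = 0, A_y = 135.7 N, B_y = 2714 N

Moments about A: B_y·2.1 − 2850·2 = 0 → B_y = 5700/2.1 = 2714.29 ≈ 2714 N.
ΣF_y = 0: A_y + 2714.29 − 2850 = 0 → A_y = 135.7 N.
ΣF_x = 0: no horizontal applied forces, so A_x = 0.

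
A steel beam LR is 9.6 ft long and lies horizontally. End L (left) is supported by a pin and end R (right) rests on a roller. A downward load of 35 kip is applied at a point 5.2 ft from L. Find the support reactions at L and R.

L_x = 0, L_y = 16.04 kip, R_y = 18.96 kip

ΣM about L: R_y·9.6 − 35·5.2 = 0 → R_y = 182/9.6 = 18.9583 ≈ 18.96 kip.
ΣF_y = 0: L_y + 18.9583 − 35 = 0 → L_y = 16.04 kip.
ΣF_x = 0: no horizontal applied forces, so L_x = 0.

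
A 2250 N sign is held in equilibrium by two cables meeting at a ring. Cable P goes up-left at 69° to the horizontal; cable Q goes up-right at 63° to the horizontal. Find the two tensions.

ΣF_x = 0: −T_P·cos69° + T_Q·cos63° = 0 → T_Q = 0.789373·T_P.
ΣF_y = 0: T_P·sin69° + T_Q·sin63° = 2250.
Substitute: T_P·(0.93358 + 0.789373·0.891007) = 2250 → T_P = 1374.54 ≈ 1375 N.
Then T_Q = 0.789373 × 1374.54 = 1085 N.

T_P = 1375 N, T_Q = 1085 N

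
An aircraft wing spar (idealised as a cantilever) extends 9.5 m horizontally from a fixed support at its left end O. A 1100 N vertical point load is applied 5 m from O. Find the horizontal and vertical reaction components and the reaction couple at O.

O_x = 0, O_y = 1100 N, M_O = 5500 N·m

ΣF_x = 0: O_x = 0.
ΣF_y = 0: O_y − 1100 = 0 → O_y = 1100 N.
ΣM about O: M_O − 1100·5 = 0 → M_O = 5500 N·m.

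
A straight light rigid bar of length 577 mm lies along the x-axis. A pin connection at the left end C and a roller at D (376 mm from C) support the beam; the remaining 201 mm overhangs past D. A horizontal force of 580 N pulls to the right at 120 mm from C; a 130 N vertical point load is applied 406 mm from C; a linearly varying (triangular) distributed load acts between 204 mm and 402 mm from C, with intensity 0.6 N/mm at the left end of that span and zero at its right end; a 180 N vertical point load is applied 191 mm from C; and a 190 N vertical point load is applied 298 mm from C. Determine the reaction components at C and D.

Resultant of the triangular load: ½ × 0.6 × 198 = 59.4 N, acting at 270 mm from C (one-third of the span from the peak).
ΣM about C: D_y·376 − 130·406 − (½·0.6·198)·270 − 180·191 − 190·298 = 0 → D_y = 159818/376 = 425.048 ≈ 425.0 N.
ΣF_y = 0: C_y + 425.048 − 130 − ½·0.6·198 − 180 − 190 = 0 → C_y = 134.4 N.
ΣF_x = 0: C_x + 580 = 0 → C_x = -580.0 N.

C_x = -580.0 N, C_y = 134.4 N, D_y = 425.0 N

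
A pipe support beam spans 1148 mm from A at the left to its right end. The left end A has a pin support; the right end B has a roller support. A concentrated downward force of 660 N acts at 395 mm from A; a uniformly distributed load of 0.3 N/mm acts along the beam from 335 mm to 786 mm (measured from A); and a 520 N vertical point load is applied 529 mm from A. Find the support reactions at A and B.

Resultant of the distributed load: 0.3 × 451 = 135.3 N at 560.5 mm from A.
Moments about A: B_y·1148 − 660·395 − (0.3·451)·560.5 − 520·529 = 0 → B_y = 611615.65/1148 = 532.766 ≈ 532.8 N.
ΣF_y = 0: A_y + 532.766 − 660 − 0.3·451 − 520 = 0 → A_y = 782.5 N.
ΣF_x = 0: no horizontal applied forces, so A_x = 0.

A_x = 0, A_y = 782.5 N, B_y = 532.8 N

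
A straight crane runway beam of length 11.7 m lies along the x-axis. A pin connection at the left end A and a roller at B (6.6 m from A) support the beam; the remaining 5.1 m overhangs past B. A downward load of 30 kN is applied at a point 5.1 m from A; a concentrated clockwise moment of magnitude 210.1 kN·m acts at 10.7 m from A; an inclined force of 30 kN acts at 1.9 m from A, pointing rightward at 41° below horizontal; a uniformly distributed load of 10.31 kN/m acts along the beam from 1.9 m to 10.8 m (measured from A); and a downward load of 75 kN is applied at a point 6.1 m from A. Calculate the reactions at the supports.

A_x = -22.64 kN, A_y = -1.842 kN, B_y = 218.3 kN

Resultant of the distributed load: 10.31 × 8.9 = 91.759 kN at 6.35 m from A.
Moments about A: B_y·6.6 − 30·5.1 − 210.1 − 30·sin41°·1.9 − (10.31·8.9)·6.35 − 75·6.1 = 0 → B_y = 1440.67/6.6 = 218.283 ≈ 218.3 kN.
ΣF_y = 0: A_y + 218.283 − 30 − 30·sin41° − 10.31·8.9 − 75 = 0 → A_y = -1.842 kN.
ΣF_x = 0: A_x + 30·cos41° = 0 → A_x = -22.64 kN.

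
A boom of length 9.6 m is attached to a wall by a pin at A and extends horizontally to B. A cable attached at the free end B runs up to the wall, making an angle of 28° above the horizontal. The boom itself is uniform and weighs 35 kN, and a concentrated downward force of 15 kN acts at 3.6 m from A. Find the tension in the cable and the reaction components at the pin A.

ΣM about A: T·sin28°·9.6 − 35·4.8 − 15·3.6 = 0 → T = 222/(9.6·0.469472) = 49.2575 ≈ 49.26 kN.
ΣF_x = 0: A_x − T·cos28° = 0 → A_x = 49.2575 × 0.882948 = 43.49 kN.
ΣF_y = 0: A_y + T·sin28° − 35 − 15 = 0 → A_y = 50 − 49.2575 × 0.469472 = 26.87 kN.

T = 49.26 kN, A_x = 43.49 kN, A_y = 26.87 kN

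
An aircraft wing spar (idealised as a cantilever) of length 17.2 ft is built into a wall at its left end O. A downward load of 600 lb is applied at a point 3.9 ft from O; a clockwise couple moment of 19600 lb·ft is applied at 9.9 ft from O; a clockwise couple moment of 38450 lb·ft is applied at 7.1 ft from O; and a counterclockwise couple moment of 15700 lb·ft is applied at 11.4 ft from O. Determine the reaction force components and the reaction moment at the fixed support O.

O_x = 0, O_y = 600.0 lb, M_O = 44690 lb·ft

ΣF_x = 0: O_x = 0.
ΣF_y = 0: O_y − 600 = 0 → O_y = 600.0 lb.
ΣM about O: M_O − 600·3.9 − 19600 − 38450 + 15700 = 0 → M_O = 44690 lb·ft.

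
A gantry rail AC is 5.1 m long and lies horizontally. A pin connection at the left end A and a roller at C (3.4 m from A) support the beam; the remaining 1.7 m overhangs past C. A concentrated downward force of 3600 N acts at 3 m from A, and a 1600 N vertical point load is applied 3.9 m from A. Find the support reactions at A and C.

Moments about A: C_y·3.4 − 3600·3 − 1600·3.9 = 0 → C_y = 17040/3.4 = 5011.76 ≈ 5012 N.
ΣF_y = 0: A_y + 5011.76 − 3600 − 1600 = 0 → A_y = 188.2 N.
ΣF_x = 0: no horizontal applied forces, so A_x = 0.

A_x = 0, A_y = 188.2 N, C_y = 5012 N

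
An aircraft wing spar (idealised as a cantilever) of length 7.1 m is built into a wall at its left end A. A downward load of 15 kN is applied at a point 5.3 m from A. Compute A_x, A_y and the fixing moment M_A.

A_x = 0, A_y = 15.00 kN, M_A = 79.50 kN·m

ΣF_x = 0: A_x = 0.
ΣF_y = 0: A_y − 15 = 0 → A_y = 15.00 kN.
ΣM about A: M_A − 15·5.3 = 0 → M_A = 79.50 kN·m.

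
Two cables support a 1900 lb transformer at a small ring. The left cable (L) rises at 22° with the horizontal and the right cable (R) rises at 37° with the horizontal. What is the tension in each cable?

ΣF_x = 0: −T_L·cos22° + T_R·cos37° = 0 → T_R = 1.16096·T_L.
ΣF_y = 0: T_L·sin22° + T_R·sin37° = 1900.
Substitute: T_L·(0.374607 + 1.16096·0.601815) = 1900 → T_L = 1770.26 ≈ 1770 lb.
Then T_R = 1.16096 × 1770.26 = 2055 lb.

T_L = 1770 lb, T_R = 2055 lb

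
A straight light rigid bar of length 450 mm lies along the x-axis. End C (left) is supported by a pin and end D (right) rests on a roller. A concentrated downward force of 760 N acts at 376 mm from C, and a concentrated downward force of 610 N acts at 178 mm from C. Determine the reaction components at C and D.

C_x = 0, C_y = 493.7 N, D_y = 876.3 N

ΣM about C: D_y·450 − 760·376 − 610·178 = 0 → D_y = 394340/450 = 876.311 ≈ 876.3 N.
ΣF_y = 0: C_y + 876.311 − 760 − 610 = 0 → C_y = 493.7 N.
ΣF_x = 0: no horizontal applied forces, so C_x = 0.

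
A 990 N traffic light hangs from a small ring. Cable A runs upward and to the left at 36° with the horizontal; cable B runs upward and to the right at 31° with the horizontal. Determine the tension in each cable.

T_A = 921.9 N, T_B = 870.1 N

ΣF_x = 0: −T_A·cos36° + T_B·cos31° = 0 → T_B = 0.943826·T_A.
ΣF_y = 0: T_A·sin36° + T_B·sin31° = 990.
Substitute: T_A·(0.587785 + 0.943826·0.515038) = 990 → T_A = 921.881 ≈ 921.9 N.
Then T_B = 0.943826 × 921.881 = 870.1 N.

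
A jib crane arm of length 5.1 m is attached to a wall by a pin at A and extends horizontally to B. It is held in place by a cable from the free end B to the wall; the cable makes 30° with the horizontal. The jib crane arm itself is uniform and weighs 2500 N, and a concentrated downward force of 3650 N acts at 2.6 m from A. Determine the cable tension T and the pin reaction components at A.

T = 6222 N, A_x = 5388 N, A_y = 3039 N

ΣM about A: T·sin30°·5.1 − 2500·2.55 − 3650·2.6 = 0 → T = 15865/(5.1·0.5) = 6221.57 ≈ 6222 N.
ΣF_x = 0: A_x − T·cos30° = 0 → A_x = 6221.57 × 0.866025 = 5388 N.
ΣF_y = 0: A_y + T·sin30° − 2500 − 3650 = 0 → A_y = 6150 − 6221.57 × 0.5 = 3039 N.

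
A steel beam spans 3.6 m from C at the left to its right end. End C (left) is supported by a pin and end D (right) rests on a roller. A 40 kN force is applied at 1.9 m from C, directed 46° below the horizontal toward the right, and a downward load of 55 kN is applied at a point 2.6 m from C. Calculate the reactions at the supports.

C_x = -27.79 kN, C_y = 28.87 kN, D_y = 54.91 kN

ΣM about C: D_y·3.6 − 40·sin46°·1.9 − 55·2.6 = 0 → D_y = 197.67/3.6 = 54.9083 ≈ 54.91 kN.
ΣF_y = 0: C_y + 54.9083 − 40·sin46° − 55 = 0 → C_y = 28.87 kN.
ΣF_x = 0: C_x + 40·cos46° = 0 → C_x = -27.79 kN.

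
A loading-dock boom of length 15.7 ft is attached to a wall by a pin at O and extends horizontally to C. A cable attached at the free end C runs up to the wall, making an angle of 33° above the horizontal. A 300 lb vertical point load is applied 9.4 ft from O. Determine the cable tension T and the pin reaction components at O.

ΣM about O: T·sin33°·15.7 − 300·9.4 = 0 → T = 2820/(15.7·0.544639) = 329.792 ≈ 329.8 lb.
ΣF_x = 0: O_x − T·cos33° = 0 → O_x = 329.792 × 0.838671 = 276.6 lb.
ΣF_y = 0: O_y + T·sin33° − 300 = 0 → O_y = 300 − 329.792 × 0.544639 = 120.4 lb.

T = 329.8 lb, O_x = 276.6 lb, O_y = 120.4 lb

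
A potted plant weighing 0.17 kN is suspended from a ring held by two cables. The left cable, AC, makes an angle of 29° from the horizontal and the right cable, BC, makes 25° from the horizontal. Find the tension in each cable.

T_AC = 0.1904 kN, T_BC = 0.1838 kN

ΣF_x = 0: −T_AC·cos29° + T_BC·cos25° = 0 → T_BC = 0.965036·T_AC.
ΣF_y = 0: T_AC·sin29° + T_BC·sin25° = 0.17.
Substitute: T_AC·(0.48481 + 0.965036·0.422618) = 0.17 → T_AC = 0.190444 ≈ 0.1904 kN.
Then T_BC = 0.965036 × 0.190444 = 0.1838 kN.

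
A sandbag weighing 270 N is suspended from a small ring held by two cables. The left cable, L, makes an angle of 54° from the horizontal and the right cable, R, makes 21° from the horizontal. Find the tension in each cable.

ΣF_x = 0: −T_L·cos54° + T_R·cos21° = 0 → T_R = 0.629603·T_L.
ΣF_y = 0: T_L·sin54° + T_R·sin21° = 270.
Substitute: T_L·(0.809017 + 0.629603·0.358368) = 270 → T_L = 260.959 ≈ 261.0 N.
Then T_R = 0.629603 × 260.959 = 164.3 N.

T_L = 261.0 N, T_R = 164.3 N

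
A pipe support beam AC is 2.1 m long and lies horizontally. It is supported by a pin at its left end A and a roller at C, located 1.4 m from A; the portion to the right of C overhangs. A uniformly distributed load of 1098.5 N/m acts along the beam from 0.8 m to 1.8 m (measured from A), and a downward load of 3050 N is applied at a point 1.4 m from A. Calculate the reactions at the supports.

Resultant of the distributed load: 1098.5 × 1 = 1098.5 N at 1.3 m from A.
ΣM about A: C_y·1.4 − (1098.5·1)·1.3 − 3050·1.4 = 0 → C_y = 5698.05/1.4 = 4070.04 ≈ 4070 N.
ΣF_y = 0: A_y + 4070.04 − 1098.5·1 − 3050 = 0 → A_y = 78.46 N.
ΣF_x = 0: no horizontal applied forces, so A_x = 0.

A_x = 0, A_y = 78.46 N, C_y = 4070 N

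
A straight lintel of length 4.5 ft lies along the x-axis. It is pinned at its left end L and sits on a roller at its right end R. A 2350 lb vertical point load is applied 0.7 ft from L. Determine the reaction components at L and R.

Taking moments about L: R_y·4.5 − 2350·0.7 = 0 → R_y = 1645/4.5 = 365.556 ≈ 365.6 lb.
ΣF_y = 0: L_y + 365.556 − 2350 = 0 → L_y = 1984 lb.
ΣF_x = 0: no horizontal applied forces, so L_x = 0.

L_x = 0, L_y = 1984 lb, R_y = 365.6 lb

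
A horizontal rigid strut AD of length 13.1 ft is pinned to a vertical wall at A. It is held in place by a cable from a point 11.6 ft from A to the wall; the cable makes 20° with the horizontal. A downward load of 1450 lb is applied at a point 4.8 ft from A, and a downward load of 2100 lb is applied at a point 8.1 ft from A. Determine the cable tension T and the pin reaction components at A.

ΣM about A: T·sin20°·11.6 − 1450·4.8 − 2100·8.1 = 0 → T = 23970/(11.6·0.34202) = 6041.69 ≈ 6042 lb.
ΣF_x = 0: A_x − T·cos20° = 0 → A_x = 6041.69 × 0.939693 = 5677 lb.
ΣF_y = 0: A_y + T·sin20° − 1450 − 2100 = 0 → A_y = 3550 − 6041.69 × 0.34202 = 1484 lb.

T = 6042 lb, A_x = 5677 lb, A_y = 1484 lb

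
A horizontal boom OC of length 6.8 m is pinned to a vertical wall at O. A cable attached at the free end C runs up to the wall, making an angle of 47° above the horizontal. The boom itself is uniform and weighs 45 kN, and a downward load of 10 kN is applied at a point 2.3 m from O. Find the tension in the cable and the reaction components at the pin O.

ΣM about O: T·sin47°·6.8 − 45·3.4 − 10·2.3 = 0 → T = 176/(6.8·0.731354) = 35.3896 ≈ 35.39 kN.
ΣF_x = 0: O_x − T·cos47° = 0 → O_x = 35.3896 × 0.681998 = 24.14 kN.
ΣF_y = 0: O_y + T·sin47° − 45 − 10 = 0 → O_y = 55 − 35.3896 × 0.731354 = 29.12 kN.

T = 35.39 kN, O_x = 24.14 kN, O_y = 29.12 kN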